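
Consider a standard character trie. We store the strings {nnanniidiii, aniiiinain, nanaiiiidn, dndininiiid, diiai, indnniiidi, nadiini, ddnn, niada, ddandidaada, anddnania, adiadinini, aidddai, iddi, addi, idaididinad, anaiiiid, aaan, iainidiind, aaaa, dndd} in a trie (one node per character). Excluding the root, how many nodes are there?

Insert word by word; a character creates a node only if that edge doesn't already exist:
  "nnanniidiii" → 11 new (n, n, a, n, n, i, i, d, i, i, i)
  "aniiiinain" → 10 new (a, n, i, i, i, i, n, a, i, n)
  "nanaiiiidn" → prefix "n" already present; 9 new (a, n, a, i, i, i, i, d, n)
  "dndininiiid" → 11 new (d, n, d, i, n, i, n, i, i, i, d)
  "diiai" → prefix "d" already present; 4 new (i, i, a, i)
  "indnniiidi" → 10 new (i, n, d, n, n, i, i, i, d, i)
  "nadiini" → prefix "na" already present; 5 new (d, i, i, n, i)
  "ddnn" → prefix "d" already present; 3 new (d, n, n)
  "niada" → prefix "n" already present; 4 new (i, a, d, a)
  "ddandidaada" → prefix "dd" already present; 9 new (a, n, d, i, d, a, a, d, a)
  "anddnania" → prefix "an" already present; 7 new (d, d, n, a, n, i, a)
  "adiadinini" → prefix "a" already present; 9 new (d, i, a, d, i, n, i, n, i)
  "aidddai" → prefix "a" already present; 6 new (i, d, d, d, a, i)
  "iddi" → prefix "i" already present; 3 new (d, d, i)
  "addi" → prefix "ad" already present; 2 new (d, i)
  "idaididinad" → prefix "id" already present; 9 new (a, i, d, i, d, i, n, a, d)
  "anaiiiid" → prefix "an" already present; 6 new (a, i, i, i, i, d)
  "aaan" → prefix "a" already present; 3 new (a, a, n)
  "iainidiind" → prefix "i" already present; 9 new (a, i, n, i, d, i, i, n, d)
  "aaaa" → prefix "aaa" already present; 1 new (a)
  "dndd" → prefix "dnd" already present; 1 new (d)
Total nodes = 11 + 10 + 9 + 11 + 4 + 10 + 5 + 3 + 4 + 9 + 7 + 9 + 6 + 3 + 2 + 9 + 6 + 3 + 9 + 1 + 1 = 132

132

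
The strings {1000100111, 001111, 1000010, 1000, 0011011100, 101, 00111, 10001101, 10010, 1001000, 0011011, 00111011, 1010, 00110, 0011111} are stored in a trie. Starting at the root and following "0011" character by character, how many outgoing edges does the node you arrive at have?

The children of the "0011" node are the distinct next characters among strings starting with "0011".
Distinct next characters after "0011": 0, 1.
That node has 2 child edges.

2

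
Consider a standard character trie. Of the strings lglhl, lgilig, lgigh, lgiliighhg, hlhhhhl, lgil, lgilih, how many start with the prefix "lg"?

Filter for entries beginning with "lg":
Matches: "lgigh", "lgil", "lgilig", "lgilih", "lgiliighhg", "lglhl"
Count: 6

6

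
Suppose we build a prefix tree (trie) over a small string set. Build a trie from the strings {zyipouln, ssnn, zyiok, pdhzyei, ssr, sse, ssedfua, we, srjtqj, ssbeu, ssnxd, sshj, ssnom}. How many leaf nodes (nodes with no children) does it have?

A leaf is a node with no children — equivalently, the end of a word that is not a proper prefix of any other stored word.
Those words: "pdhzyei", "srjtqj", "ssbeu", "ssedfua", "sshj", "ssnn", "ssnom", "ssnxd", "ssr", "we", "zyiok", "zyipouln"
Leaf count: 12

12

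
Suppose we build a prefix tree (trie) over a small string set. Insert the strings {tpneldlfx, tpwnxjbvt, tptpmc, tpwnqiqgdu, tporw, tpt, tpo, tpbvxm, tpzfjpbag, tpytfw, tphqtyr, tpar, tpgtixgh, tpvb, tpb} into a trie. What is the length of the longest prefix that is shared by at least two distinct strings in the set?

Equivalently: take the maximum, over all pairs, of their longest common prefix length.
"tpwnqiqgdu" and "tpwnxjbvt" agree on "tpwn" (4 characters) before diverging; nothing deeper is shared.
Longest shared-prefix length: 4

4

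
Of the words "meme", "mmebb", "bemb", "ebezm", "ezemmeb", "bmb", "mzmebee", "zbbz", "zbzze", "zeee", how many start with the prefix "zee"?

Filter for entries beginning with "zee":
Words under "zee": zeee
Count: 1

1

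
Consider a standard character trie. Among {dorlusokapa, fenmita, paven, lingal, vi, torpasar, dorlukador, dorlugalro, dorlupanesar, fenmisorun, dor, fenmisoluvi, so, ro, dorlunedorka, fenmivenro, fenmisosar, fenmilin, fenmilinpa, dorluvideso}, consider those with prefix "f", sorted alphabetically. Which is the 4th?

fenmisorun

Words with prefix "f", in lexicographic order: "fenmilin", "fenmilinpa", "fenmisoluvi", "fenmisorun", "fenmisosar", "fenmita", "fenmivenro"
The 4th is fenmisorun.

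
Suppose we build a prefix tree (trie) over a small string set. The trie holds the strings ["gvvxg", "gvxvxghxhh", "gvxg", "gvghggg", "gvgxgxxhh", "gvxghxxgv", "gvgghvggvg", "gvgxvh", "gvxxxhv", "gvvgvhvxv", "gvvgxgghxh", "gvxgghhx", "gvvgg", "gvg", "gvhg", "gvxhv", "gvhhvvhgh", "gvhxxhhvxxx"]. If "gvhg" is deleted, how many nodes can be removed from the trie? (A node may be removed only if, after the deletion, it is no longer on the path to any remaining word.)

A node on "gvhg"'s path can go only if nothing else ends at it or branches off below it.
The suffix "g" (1 node) is used only by "gvhg"; the node for "gvh" still has the child "h", so pruning stops there.
Nodes removed: 1

1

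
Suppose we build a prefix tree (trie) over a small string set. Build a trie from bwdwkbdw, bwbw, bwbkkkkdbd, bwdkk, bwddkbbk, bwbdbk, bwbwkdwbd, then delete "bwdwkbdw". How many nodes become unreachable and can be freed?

5

After clearing the end-marker at "bwdwkbdw", prune upward until reaching a node still needed by another word.
The suffix "wkbdw" (5 nodes) is used only by "bwdwkbdw"; the node for "bwd" still has the child "k", so pruning stops there.
Nodes removed: 5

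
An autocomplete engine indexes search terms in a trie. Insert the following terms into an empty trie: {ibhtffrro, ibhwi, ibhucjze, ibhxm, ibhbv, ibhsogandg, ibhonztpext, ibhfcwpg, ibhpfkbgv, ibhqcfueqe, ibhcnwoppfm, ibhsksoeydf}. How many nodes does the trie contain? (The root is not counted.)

Trace insertions, counting only characters that open a new branch:
  "ibhtffrro" → 9 new (i, b, h, t, f, f, r, r, o)
  "ibhwi" → prefix "ibh" already present; 2 new (w, i)
  "ibhucjze" → prefix "ibh" already present; 5 new (u, c, j, z, e)
  "ibhxm" → prefix "ibh" already present; 2 new (x, m)
  "ibhbv" → prefix "ibh" already present; 2 new (b, v)
  "ibhsogandg" → prefix "ibh" already present; 7 new (s, o, g, a, n, d, g)
  "ibhonztpext" → prefix "ibh" already present; 8 new (o, n, z, t, p, e, x, t)
  "ibhfcwpg" → prefix "ibh" already present; 5 new (f, c, w, p, g)
  "ibhpfkbgv" → prefix "ibh" already present; 6 new (p, f, k, b, g, v)
  "ibhqcfueqe" → prefix "ibh" already present; 7 new (q, c, f, u, e, q, e)
  "ibhcnwoppfm" → prefix "ibh" already present; 8 new (c, n, w, o, p, p, f, m)
  "ibhsksoeydf" → prefix "ibhs" already present; 7 new (k, s, o, e, y, d, f)
Total nodes = 9 + 2 + 5 + 2 + 2 + 7 + 8 + 5 + 6 + 7 + 8 + 7 = 68

68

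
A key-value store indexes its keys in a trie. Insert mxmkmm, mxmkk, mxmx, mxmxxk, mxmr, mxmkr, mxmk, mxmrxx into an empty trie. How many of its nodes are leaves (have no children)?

5

Leaves are exactly the stored words that no other stored word extends.
Those words: "mxmkk", "mxmkmm", "mxmkr", "mxmrxx", "mxmxxk"
Leaf count: 5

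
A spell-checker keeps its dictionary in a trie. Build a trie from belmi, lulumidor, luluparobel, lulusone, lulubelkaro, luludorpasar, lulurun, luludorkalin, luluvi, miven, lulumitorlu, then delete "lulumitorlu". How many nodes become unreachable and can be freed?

A node on "lulumitorlu"'s path can go only if nothing else ends at it or branches off below it.
The suffix "torlu" (5 nodes) is used only by "lulumitorlu"; the node for "lulumi" still has the child "d", so pruning stops there.
Nodes removed: 5

5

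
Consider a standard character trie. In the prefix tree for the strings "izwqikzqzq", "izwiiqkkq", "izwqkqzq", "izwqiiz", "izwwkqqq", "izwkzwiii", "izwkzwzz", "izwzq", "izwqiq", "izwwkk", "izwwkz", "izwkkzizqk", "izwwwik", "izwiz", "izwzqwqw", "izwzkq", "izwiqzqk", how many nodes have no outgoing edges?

A leaf is a node with no children — equivalently, the end of a word that is not a proper prefix of any other stored word.
Those words: "izwiiqkkq", "izwiqzqk", "izwiz", "izwkkzizqk", "izwkzwiii", "izwkzwzz", "izwqiiz", "izwqikzqzq", "izwqiq", "izwqkqzq", "izwwkk", "izwwkqqq", "izwwkz", "izwwwik", "izwzkq", "izwzqwqw"
Leaf count: 16

16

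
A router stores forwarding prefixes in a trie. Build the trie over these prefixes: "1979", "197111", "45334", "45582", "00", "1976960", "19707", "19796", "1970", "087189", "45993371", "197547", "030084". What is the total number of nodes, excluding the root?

43

Insert word by word; a character creates a node only if that edge doesn't already exist:
  "1979" → 4 new (1, 9, 7, 9)
  "197111" → prefix "197" already present; 3 new (1, 1, 1)
  "45334" → 5 new (4, 5, 3, 3, 4)
  "45582" → prefix "45" already present; 3 new (5, 8, 2)
  "00" → 2 new (0, 0)
  "1976960" → prefix "197" already present; 4 new (6, 9, 6, 0)
  "19707" → prefix "197" already present; 2 new (0, 7)
  "19796" → prefix "1979" already present; 1 new (6)
  "1970" → prefix "1970" already present; 0 new (none)
  "087189" → prefix "0" already present; 5 new (8, 7, 1, 8, 9)
  "45993371" → prefix "45" already present; 6 new (9, 9, 3, 3, 7, 1)
  "197547" → prefix "197" already present; 3 new (5, 4, 7)
  "030084" → prefix "0" already present; 5 new (3, 0, 0, 8, 4)
Total nodes = 4 + 3 + 5 + 3 + 2 + 4 + 2 + 1 + 0 + 5 + 6 + 3 + 5 = 43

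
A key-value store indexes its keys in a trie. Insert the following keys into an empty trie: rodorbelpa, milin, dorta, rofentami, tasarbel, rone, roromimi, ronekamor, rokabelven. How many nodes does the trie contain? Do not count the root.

56

Count nodes per top-level branch (shared prefixes stored once):
  'd'-branch (dorta): 5 nodes
  'm'-branch (milin): 5 nodes
  'r'-branch (rodorbelpa, rofentami, rokabelven, rone, ronekamor, roromimi): 38 nodes
  't'-branch (tasarbel): 8 nodes
Sum: 56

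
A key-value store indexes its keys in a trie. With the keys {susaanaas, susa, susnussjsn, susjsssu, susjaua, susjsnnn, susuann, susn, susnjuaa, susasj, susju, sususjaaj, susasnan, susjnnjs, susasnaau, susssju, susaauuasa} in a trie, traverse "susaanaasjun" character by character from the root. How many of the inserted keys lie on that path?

2

Traverse "susaanaasjun" character by character; count nodes along the way that are marked as word ends.
Prefixes of the query that are stored words: "susa", "susaanaas"
Count: 2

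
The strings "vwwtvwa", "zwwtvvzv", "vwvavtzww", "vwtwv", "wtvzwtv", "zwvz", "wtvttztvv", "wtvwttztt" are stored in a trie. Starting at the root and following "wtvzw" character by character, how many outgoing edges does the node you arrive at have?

The children of the "wtvzw" node are the distinct next characters among strings starting with "wtvzw".
Distinct next characters after "wtvzw": t.
That node has 1 child edge.

1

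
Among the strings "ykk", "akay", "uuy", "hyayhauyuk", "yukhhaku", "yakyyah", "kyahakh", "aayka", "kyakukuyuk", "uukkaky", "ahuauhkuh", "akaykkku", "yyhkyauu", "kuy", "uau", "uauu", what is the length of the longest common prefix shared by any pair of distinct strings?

Equivalently: take the maximum, over all pairs, of their longest common prefix length.
"akay" and "akaykkku" agree on "akay" (4 characters) before diverging; nothing deeper is shared.
Longest shared-prefix length: 4

4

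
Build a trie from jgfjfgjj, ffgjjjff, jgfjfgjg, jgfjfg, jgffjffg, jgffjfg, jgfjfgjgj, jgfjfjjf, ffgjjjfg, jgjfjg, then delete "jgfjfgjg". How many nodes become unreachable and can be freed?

Walk "jgfjfgjg" from the leaf back toward the root, removing each node that no remaining word uses.
Every node on "jgfjfgjg" is still needed (e.g. by "jgfjfgjgj"), so nothing is freed.
Nodes removed: 0

0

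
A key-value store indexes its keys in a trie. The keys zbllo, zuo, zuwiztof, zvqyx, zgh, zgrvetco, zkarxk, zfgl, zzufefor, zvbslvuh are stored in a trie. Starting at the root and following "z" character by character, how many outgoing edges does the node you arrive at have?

7

Follow the path "z" to its node, then look at its outgoing edges.
Distinct next characters after "z": b, f, g, k, u, v, z.
That node has 7 child edges.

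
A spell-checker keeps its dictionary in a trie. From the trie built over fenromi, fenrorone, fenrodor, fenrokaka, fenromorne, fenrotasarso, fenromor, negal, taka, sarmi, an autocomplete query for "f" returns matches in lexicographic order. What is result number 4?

DFS of the "f" subtree visits, in order: "fenrodor", "fenrokaka", "fenromi", "fenromor", "fenromorne", "fenrorone", "fenrotasarso"
The 4th is fenromor.

fenromor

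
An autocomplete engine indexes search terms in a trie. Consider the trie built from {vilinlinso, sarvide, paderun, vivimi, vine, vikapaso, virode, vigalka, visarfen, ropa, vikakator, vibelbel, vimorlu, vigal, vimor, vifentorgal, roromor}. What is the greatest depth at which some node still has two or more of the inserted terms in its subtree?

5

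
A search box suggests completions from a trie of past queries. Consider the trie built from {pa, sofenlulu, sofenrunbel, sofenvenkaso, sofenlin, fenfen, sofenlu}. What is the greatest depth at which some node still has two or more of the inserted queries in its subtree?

7

Look for the deepest trie node that still has at least two words in its subtree.
"sofenlu" and "sofenlulu" agree on "sofenlu" (7 characters) before diverging; nothing deeper is shared.
Longest shared-prefix length: 7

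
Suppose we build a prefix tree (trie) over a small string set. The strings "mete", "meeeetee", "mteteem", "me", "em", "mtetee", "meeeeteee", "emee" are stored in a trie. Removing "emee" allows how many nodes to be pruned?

2

A node on "emee"'s path can go only if nothing else ends at it or branches off below it.
The suffix "ee" (2 nodes) is used only by "emee"; "em" is itself a stored word, so pruning stops there.
Nodes removed: 2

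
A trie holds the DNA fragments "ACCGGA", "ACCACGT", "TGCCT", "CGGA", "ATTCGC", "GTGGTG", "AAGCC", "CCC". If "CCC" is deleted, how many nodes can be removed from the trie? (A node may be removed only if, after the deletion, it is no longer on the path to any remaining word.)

After clearing the end-marker at "CCC", prune upward until reaching a node still needed by another word.
The suffix "CC" (2 nodes) is used only by "CCC"; the node for "C" still has the child "G", so pruning stops there.
Nodes removed: 2

2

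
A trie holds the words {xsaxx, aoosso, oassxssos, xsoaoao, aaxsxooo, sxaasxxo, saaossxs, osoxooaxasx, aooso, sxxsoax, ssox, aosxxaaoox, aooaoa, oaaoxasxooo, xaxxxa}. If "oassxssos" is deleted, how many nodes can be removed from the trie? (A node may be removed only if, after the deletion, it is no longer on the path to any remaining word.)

A node on "oassxssos"'s path can go only if nothing else ends at it or branches off below it.
The suffix "ssxssos" (7 nodes) is used only by "oassxssos"; the node for "oa" still has the child "a", so pruning stops there.
Nodes removed: 7

7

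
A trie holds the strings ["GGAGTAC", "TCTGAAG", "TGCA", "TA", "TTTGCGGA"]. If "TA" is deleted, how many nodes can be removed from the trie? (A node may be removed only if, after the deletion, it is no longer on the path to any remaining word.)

After clearing the end-marker at "TA", prune upward until reaching a node still needed by another word.
The suffix "A" (1 node) is used only by "TA"; the node for "T" still has the child "C", so pruning stops there.
Nodes removed: 1

1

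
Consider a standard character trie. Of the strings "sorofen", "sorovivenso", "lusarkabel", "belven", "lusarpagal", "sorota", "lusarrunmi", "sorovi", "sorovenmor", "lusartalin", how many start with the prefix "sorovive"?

1

Traverse to the node for "sorovive", then collect every word in that subtree.
Matches: "sorovivenso"
Count: 1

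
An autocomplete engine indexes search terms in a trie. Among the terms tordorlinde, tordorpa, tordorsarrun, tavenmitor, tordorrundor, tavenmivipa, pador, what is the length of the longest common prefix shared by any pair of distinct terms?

7

Look for the deepest trie node that still has at least two words in its subtree.
"tavenmitor" and "tavenmivipa" agree on "tavenmi" (7 characters) before diverging; nothing deeper is shared.
Longest shared-prefix length: 7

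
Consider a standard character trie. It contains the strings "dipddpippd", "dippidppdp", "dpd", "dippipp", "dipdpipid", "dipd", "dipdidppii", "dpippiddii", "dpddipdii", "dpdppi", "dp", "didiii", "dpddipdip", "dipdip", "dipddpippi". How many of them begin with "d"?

15

Walk to "d"; the words in its subtree are exactly those with that prefix.
Words under "d": didiii, dipd, dipddpippd, dipddpippi, dipdidppii, dipdip, dipdpipid, dippidppdp, dippipp, dp, dpd, dpddipdii, dpddipdip, dpdppi, dpippiddii
Count: 15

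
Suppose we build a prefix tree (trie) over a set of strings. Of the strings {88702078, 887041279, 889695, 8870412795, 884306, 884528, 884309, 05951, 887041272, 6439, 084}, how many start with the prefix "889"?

1

Filter for entries beginning with "889":
Words under "889": 889695
Count: 1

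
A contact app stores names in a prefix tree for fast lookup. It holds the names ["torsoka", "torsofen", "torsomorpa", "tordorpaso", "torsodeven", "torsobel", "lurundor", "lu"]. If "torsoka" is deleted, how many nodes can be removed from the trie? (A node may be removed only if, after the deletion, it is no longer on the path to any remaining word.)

2

After clearing the end-marker at "torsoka", prune upward until reaching a node still needed by another word.
The suffix "ka" (2 nodes) is used only by "torsoka"; the node for "torso" still has the child "f", so pruning stops there.
Nodes removed: 2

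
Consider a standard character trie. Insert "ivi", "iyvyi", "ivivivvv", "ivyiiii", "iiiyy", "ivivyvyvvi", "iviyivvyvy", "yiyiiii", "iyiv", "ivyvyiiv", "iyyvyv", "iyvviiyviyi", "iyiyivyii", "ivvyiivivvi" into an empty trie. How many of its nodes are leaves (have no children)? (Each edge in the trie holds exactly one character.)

13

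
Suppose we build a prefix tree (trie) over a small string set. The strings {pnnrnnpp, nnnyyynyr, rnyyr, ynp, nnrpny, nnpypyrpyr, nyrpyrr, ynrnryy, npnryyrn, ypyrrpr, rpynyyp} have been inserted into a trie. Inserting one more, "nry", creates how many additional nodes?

2

The longest prefix of "nry" already in the trie is "n" (length 1).
So 3 − 1 = 2 new nodes.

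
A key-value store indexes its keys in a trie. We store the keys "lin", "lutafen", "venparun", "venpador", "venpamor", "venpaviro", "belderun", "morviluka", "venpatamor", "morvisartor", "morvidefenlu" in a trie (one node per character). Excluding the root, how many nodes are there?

For each word, the new-node count is its length minus the longest prefix already in the trie:
  "lin" → 3 new (l, i, n)
  "lutafen" → prefix "l" already present; 6 new (u, t, a, f, e, n)
  "venparun" → 8 new (v, e, n, p, a, r, u, n)
  "venpador" → prefix "venpa" already present; 3 new (d, o, r)
  "venpamor" → prefix "venpa" already present; 3 new (m, o, r)
  "venpaviro" → prefix "venpa" already present; 4 new (v, i, r, o)
  "belderun" → 8 new (b, e, l, d, e, r, u, n)
  "morviluka" → 9 new (m, o, r, v, i, l, u, k, a)
  "venpatamor" → prefix "venpa" already present; 5 new (t, a, m, o, r)
  "morvisartor" → prefix "morvi" already present; 6 new (s, a, r, t, o, r)
  "morvidefenlu" → prefix "morvi" already present; 7 new (d, e, f, e, n, l, u)
Total nodes = 3 + 6 + 8 + 3 + 3 + 4 + 8 + 9 + 5 + 6 + 7 = 62

62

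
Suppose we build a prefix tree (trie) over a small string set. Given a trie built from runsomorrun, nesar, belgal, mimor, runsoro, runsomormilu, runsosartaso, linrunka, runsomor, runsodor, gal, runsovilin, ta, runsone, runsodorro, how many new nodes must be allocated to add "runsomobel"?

"runsomo" is already a path in the trie; the remaining "bel" must be added.
Each of the 3 remaining characters creates one node.

3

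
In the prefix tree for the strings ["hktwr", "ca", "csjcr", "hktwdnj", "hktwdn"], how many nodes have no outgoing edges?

4

Leaves are exactly the stored words that no other stored word extends.
Those words: "ca", "csjcr", "hktwdnj", "hktwr"
Leaf count: 4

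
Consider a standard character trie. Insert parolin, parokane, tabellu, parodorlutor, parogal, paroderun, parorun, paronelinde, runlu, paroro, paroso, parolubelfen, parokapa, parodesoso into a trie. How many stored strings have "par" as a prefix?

Walk to "par"; the words in its subtree are exactly those with that prefix.
Words under "par": paroderun, parodesoso, parodorlutor, parogal, parokane, parokapa, parolin, parolubelfen, paronelinde, paroro, parorun, paroso
Count: 12

12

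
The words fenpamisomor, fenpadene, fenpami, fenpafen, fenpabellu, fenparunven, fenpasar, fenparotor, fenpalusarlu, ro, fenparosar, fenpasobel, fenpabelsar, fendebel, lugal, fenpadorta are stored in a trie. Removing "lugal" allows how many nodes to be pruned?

After clearing the end-marker at "lugal", prune upward until reaching a node still needed by another word.
No other word shares any prefix with "lugal", so all 5 of its nodes go.
Nodes removed: 5

5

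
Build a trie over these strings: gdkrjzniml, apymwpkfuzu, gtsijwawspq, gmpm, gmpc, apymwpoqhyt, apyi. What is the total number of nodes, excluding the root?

41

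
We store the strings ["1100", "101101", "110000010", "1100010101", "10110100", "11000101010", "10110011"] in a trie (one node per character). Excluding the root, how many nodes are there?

Trie structure (* marks end of a word):
(root)
└─ 1
   ├─ 0
   │  └─ 1
   │     └─ 1
   │        └─ 0
   │           ├─ 0
   │           │  └─ 1
   │           │     └─ 1 *
   │           └─ 1 *
   │              └─ 0
   │                 └─ 0 *
   └─ 1
      └─ 0
         └─ 0 *
            └─ 0
               ├─ 0
               │  └─ 0
               │     └─ 1
               │        └─ 0 *
               └─ 1
                  └─ 0
                     └─ 1
                        └─ 0
                           └─ 1 *
                              └─ 0 *
Counting every labelled node above: 25.

25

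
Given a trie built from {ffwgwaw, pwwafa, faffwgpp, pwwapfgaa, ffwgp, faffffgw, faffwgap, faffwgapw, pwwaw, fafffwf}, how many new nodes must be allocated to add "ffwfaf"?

"ffw" is already a path in the trie; the remaining "faf" must be added.
Each of the 3 remaining characters creates one node.

3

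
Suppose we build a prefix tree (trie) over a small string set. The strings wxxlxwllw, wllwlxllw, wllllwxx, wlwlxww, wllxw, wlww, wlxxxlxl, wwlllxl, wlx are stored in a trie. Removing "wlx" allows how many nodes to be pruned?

Walk "wlx" from the leaf back toward the root, removing each node that no remaining word uses.
Every node on "wlx" is still needed (e.g. by "wlxxxlxl"), so nothing is freed.
Nodes removed: 0

0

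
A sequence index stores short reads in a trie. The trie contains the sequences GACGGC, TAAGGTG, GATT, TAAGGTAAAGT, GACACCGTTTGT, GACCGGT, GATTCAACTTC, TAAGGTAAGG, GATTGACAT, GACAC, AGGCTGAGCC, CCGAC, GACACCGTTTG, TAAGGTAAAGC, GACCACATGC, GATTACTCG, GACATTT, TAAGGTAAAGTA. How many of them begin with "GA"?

11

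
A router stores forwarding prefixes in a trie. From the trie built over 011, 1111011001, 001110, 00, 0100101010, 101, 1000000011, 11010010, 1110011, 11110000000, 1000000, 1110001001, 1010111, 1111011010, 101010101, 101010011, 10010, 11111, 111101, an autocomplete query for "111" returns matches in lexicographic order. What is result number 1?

Filter for "111…" and sort: "1110001001", "1110011", "11110000000", "111101", "1111011001", "1111011010", "11111"
The 1st is 1110001001.

1110001001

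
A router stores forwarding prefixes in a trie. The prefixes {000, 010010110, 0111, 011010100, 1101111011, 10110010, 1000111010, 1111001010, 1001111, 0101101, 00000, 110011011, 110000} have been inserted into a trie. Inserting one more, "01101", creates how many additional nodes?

0

Every character of "01101" already lies on an existing path (it is a prefix of some stored word).
No new nodes are needed: 0.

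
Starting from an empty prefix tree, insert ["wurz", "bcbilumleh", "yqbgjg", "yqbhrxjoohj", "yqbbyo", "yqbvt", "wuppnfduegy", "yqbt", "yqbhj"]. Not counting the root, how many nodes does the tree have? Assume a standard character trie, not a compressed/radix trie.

44

Trace insertions, counting only characters that open a new branch:
  "wurz" → 4 new (w, u, r, z)
  "bcbilumleh" → 10 new (b, c, b, i, l, u, m, l, e, h)
  "yqbgjg" → 6 new (y, q, b, g, j, g)
  "yqbhrxjoohj" → prefix "yqb" already present; 8 new (h, r, x, j, o, o, h, j)
  "yqbbyo" → prefix "yqb" already present; 3 new (b, y, o)
  "yqbvt" → prefix "yqb" already present; 2 new (v, t)
  "wuppnfduegy" → prefix "wu" already present; 9 new (p, p, n, f, d, u, e, g, y)
  "yqbt" → prefix "yqb" already present; 1 new (t)
  "yqbhj" → prefix "yqbh" already present; 1 new (j)
Total nodes = 4 + 10 + 6 + 8 + 3 + 2 + 9 + 1 + 1 = 44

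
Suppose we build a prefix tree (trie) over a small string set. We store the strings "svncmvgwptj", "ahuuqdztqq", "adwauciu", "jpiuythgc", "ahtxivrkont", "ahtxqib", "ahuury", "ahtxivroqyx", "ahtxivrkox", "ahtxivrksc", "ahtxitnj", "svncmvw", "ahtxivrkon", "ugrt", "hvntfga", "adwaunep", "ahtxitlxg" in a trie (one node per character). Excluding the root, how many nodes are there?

79

For each word, the new-node count is its length minus the longest prefix already in the trie:
  "svncmvgwptj" → 11 new (s, v, n, c, m, v, g, w, p, t, j)
  "ahuuqdztqq" → 10 new (a, h, u, u, q, d, z, t, q, q)
  "adwauciu" → prefix "a" already present; 7 new (d, w, a, u, c, i, u)
  "jpiuythgc" → 9 new (j, p, i, u, y, t, h, g, c)
  "ahtxivrkont" → prefix "ah" already present; 9 new (t, x, i, v, r, k, o, n, t)
  "ahtxqib" → prefix "ahtx" already present; 3 new (q, i, b)
  "ahuury" → prefix "ahuu" already present; 2 new (r, y)
  "ahtxivroqyx" → prefix "ahtxivr" already present; 4 new (o, q, y, x)
  "ahtxivrkox" → prefix "ahtxivrko" already present; 1 new (x)
  "ahtxivrksc" → prefix "ahtxivrk" already present; 2 new (s, c)
  "ahtxitnj" → prefix "ahtxi" already present; 3 new (t, n, j)
  "svncmvw" → prefix "svncmv" already present; 1 new (w)
  "ahtxivrkon" → prefix "ahtxivrkon" already present; 0 new (none)
  "ugrt" → 4 new (u, g, r, t)
  "hvntfga" → 7 new (h, v, n, t, f, g, a)
  "adwaunep" → prefix "adwau" already present; 3 new (n, e, p)
  "ahtxitlxg" → prefix "ahtxit" already present; 3 new (l, x, g)
Total nodes = 11 + 10 + 7 + 9 + 9 + 3 + 2 + 4 + 1 + 2 + 3 + 1 + 0 + 4 + 7 + 3 + 3 = 79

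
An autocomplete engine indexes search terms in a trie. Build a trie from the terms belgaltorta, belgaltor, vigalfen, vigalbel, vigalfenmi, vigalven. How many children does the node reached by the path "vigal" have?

3

The children of the "vigal" node are the distinct next characters among strings starting with "vigal".
Distinct next characters after "vigal": b, f, v.
That node has 3 child edges.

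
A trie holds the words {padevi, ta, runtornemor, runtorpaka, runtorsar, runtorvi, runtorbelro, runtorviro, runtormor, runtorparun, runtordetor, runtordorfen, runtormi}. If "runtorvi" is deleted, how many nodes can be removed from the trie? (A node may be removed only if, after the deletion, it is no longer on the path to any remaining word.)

0

A node on "runtorvi"'s path can go only if nothing else ends at it or branches off below it.
Every node on "runtorvi" is still needed (e.g. by "runtorviro"), so nothing is freed.
Nodes removed: 0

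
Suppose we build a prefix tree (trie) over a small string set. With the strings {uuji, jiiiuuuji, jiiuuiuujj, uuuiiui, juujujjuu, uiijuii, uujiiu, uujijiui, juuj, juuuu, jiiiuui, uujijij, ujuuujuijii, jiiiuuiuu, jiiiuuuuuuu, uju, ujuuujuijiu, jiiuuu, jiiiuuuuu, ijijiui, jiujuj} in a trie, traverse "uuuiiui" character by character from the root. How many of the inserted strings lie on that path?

1

Walk "uuuiiui" from the root; an end-of-word marker is hit whenever a stored word is a prefix of "uuuiiui".
Prefixes of the query that are stored words: "uuuiiui"
Count: 1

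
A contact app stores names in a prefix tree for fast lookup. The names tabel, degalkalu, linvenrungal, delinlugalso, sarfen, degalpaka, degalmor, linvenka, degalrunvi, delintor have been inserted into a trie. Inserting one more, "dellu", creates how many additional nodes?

The longest prefix of "dellu" already in the trie is "del" (length 3).
Each of the 2 remaining characters creates one node.

2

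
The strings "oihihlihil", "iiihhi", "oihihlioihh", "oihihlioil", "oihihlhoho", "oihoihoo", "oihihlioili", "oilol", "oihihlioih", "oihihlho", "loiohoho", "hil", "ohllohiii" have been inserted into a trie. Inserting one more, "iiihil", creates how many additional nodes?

2

Walking "iiihil" from the root, the first 4 characters ("iiih") follow existing edges; "i" is the first miss.
Each of the 2 remaining characters creates one node.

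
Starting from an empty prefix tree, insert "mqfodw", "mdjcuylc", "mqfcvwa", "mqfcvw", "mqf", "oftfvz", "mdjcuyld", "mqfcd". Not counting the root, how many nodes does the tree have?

Trie structure (* marks end of a word):
(root)
├─ m
│  ├─ d
│  │  └─ j
│  │     └─ c
│  │        └─ u
│  │           └─ y
│  │              └─ l
│  │                 ├─ c *
│  │                 └─ d *
│  └─ q
│     └─ f *
│        ├─ c
│        │  ├─ d *
│        │  └─ v
│        │     └─ w *
│        │        └─ a *
│        └─ o
│           └─ d
│              └─ w *
└─ o
   └─ f
      └─ t
         └─ f
            └─ v
               └─ z *
Counting every labelled node above: 25.

25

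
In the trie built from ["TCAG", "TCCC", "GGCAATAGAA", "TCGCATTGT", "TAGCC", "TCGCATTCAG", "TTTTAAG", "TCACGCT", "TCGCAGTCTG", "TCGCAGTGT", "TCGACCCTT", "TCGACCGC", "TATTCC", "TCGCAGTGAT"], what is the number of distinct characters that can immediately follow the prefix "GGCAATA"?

Walk "GGCAATA" from the root, arriving at one node.
Distinct next characters after "GGCAATA": G.
That node has 1 child edge.

1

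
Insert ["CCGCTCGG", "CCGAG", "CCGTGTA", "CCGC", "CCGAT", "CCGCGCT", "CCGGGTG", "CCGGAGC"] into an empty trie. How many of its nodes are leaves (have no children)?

A leaf is a node with no children — equivalently, the end of a word that is not a proper prefix of any other stored word.
Those words: "CCGAG", "CCGAT", "CCGCGCT", "CCGCTCGG", "CCGGAGC", "CCGGGTG", "CCGTGTA"
Leaf count: 7

7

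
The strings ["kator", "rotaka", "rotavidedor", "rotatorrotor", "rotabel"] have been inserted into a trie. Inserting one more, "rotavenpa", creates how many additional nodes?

4

The longest prefix of "rotavenpa" already in the trie is "rotav" (length 5).
So 9 − 5 = 4 new nodes.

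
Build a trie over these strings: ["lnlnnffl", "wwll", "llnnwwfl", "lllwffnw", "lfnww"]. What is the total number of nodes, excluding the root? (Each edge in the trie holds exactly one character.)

29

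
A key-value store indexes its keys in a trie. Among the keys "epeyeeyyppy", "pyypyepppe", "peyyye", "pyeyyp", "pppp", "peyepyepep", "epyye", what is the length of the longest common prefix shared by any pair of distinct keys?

3

The deepest shared node is where two words last agree before diverging.
"peyepyepep" and "peyyye" agree on "pey" (3 characters) before diverging; nothing deeper is shared.
Longest shared-prefix length: 3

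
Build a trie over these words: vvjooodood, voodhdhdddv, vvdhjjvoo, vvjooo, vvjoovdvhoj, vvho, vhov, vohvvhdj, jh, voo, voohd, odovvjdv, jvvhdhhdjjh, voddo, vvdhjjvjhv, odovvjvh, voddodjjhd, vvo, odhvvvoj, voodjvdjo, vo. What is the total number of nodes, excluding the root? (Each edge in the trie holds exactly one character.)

For each word, the new-node count is its length minus the longest prefix already in the trie:
  "vvjooodood" → 10 new (v, v, j, o, o, o, d, o, o, d)
  "voodhdhdddv" → prefix "v" already present; 10 new (o, o, d, h, d, h, d, d, d, v)
  "vvdhjjvoo" → prefix "vv" already present; 7 new (d, h, j, j, v, o, o)
  "vvjooo" → prefix "vvjooo" already present; 0 new (none)
  "vvjoovdvhoj" → prefix "vvjoo" already present; 6 new (v, d, v, h, o, j)
  "vvho" → prefix "vv" already present; 2 new (h, o)
  "vhov" → prefix "v" already present; 3 new (h, o, v)
  "vohvvhdj" → prefix "vo" already present; 6 new (h, v, v, h, d, j)
  "jh" → 2 new (j, h)
  "voo" → prefix "voo" already present; 0 new (none)
  "voohd" → prefix "voo" already present; 2 new (h, d)
  "odovvjdv" → 8 new (o, d, o, v, v, j, d, v)
  "jvvhdhhdjjh" → prefix "j" already present; 10 new (v, v, h, d, h, h, d, j, j, h)
  "voddo" → prefix "vo" already present; 3 new (d, d, o)
  "vvdhjjvjhv" → prefix "vvdhjjv" already present; 3 new (j, h, v)
  "odovvjvh" → prefix "odovvj" already present; 2 new (v, h)
  "voddodjjhd" → prefix "voddo" already present; 5 new (d, j, j, h, d)
  "vvo" → prefix "vv" already present; 1 new (o)
  "odhvvvoj" → prefix "od" already present; 6 new (h, v, v, v, o, j)
  "voodjvdjo" → prefix "vood" already present; 5 new (j, v, d, j, o)
  "vo" → prefix "vo" already present; 0 new (none)
Total nodes = 10 + 10 + 7 + 0 + 6 + 2 + 3 + 6 + 2 + 0 + 2 + 8 + 10 + 3 + 3 + 2 + 5 + 1 + 6 + 5 + 0 = 91

91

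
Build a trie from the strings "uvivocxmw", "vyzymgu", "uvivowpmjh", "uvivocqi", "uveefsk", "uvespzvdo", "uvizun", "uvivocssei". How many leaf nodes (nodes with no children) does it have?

8

A leaf is a node with no children — equivalently, the end of a word that is not a proper prefix of any other stored word.
Those words: "uveefsk", "uvespzvdo", "uvivocqi", "uvivocssei", "uvivocxmw", "uvivowpmjh", "uvizun", "vyzymgu"
Leaf count: 8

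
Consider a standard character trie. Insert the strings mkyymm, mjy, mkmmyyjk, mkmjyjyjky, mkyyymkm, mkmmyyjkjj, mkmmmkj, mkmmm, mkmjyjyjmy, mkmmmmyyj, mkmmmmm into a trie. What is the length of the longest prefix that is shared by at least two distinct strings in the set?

8

The deepest shared node is where two words last agree before diverging.
"mkmjyjyjky" and "mkmjyjyjmy" agree on "mkmjyjyj" (8 characters) before diverging; nothing deeper is shared.
Longest shared-prefix length: 8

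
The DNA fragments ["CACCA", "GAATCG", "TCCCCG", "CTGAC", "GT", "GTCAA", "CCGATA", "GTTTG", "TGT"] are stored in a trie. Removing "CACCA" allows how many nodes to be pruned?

A node on "CACCA"'s path can go only if nothing else ends at it or branches off below it.
The suffix "ACCA" (4 nodes) is used only by "CACCA"; the node for "C" still has the child "T", so pruning stops there.
Nodes removed: 4

4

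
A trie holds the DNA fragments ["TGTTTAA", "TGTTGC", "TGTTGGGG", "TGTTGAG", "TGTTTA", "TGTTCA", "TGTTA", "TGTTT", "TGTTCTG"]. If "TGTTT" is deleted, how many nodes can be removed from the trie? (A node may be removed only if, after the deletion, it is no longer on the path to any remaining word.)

0

After clearing the end-marker at "TGTTT", prune upward until reaching a node still needed by another word.
Every node on "TGTTT" is still needed (e.g. by "TGTTTAA"), so nothing is freed.
Nodes removed: 0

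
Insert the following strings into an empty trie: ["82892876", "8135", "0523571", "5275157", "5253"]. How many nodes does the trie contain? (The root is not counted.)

27

Trace insertions, counting only characters that open a new branch:
  "82892876" → 8 new (8, 2, 8, 9, 2, 8, 7, 6)
  "8135" → prefix "8" already present; 3 new (1, 3, 5)
  "0523571" → 7 new (0, 5, 2, 3, 5, 7, 1)
  "5275157" → 7 new (5, 2, 7, 5, 1, 5, 7)
  "5253" → prefix "52" already present; 2 new (5, 3)
Total nodes = 8 + 3 + 7 + 7 + 2 = 27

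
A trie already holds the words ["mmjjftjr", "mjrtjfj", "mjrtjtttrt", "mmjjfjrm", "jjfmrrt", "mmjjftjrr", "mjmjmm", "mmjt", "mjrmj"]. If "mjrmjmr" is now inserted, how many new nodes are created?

2

"mjrmj" is already a path in the trie; the remaining "mr" must be added.
New nodes needed: |"mjrmjmr"| − 5 = 7 − 5 = 2.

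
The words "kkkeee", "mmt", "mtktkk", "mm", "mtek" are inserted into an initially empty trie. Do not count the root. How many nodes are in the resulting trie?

Insert word by word; a character creates a node only if that edge doesn't already exist:
  "kkkeee" → 6 new (k, k, k, e, e, e)
  "mmt" → 3 new (m, m, t)
  "mtktkk" → prefix "m" already present; 5 new (t, k, t, k, k)
  "mm" → prefix "mm" already present; 0 new (none)
  "mtek" → prefix "mt" already present; 2 new (e, k)
Total nodes = 6 + 3 + 5 + 0 + 2 = 16

16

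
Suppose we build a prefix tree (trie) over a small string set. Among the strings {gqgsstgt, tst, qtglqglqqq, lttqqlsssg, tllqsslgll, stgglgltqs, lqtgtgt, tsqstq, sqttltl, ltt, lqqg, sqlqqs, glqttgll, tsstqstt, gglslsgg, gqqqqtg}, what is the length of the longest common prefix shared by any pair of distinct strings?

3

Equivalently: take the maximum, over all pairs, of their longest common prefix length.
"ltt" and "lttqqlsssg" agree on "ltt" (3 characters) before diverging; nothing deeper is shared.
Longest shared-prefix length: 3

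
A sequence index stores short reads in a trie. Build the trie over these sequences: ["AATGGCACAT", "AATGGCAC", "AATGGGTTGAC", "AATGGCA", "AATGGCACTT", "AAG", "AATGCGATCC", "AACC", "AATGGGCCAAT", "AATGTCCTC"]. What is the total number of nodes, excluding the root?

Trie structure (* marks end of a word):
(root)
└─ A
   └─ A
      ├─ C
      │  └─ C *
      ├─ G *
      └─ T
         └─ G
            ├─ C
            │  └─ G
            │     └─ A
            │        └─ T
            │           └─ C
            │              └─ C *
            ├─ G
            │  ├─ C
            │  │  └─ A *
            │  │     └─ C *
            │  │        ├─ A
            │  │        │  └─ T *
            │  │        └─ T
            │  │           └─ T *
            │  └─ G
            │     ├─ C
            │     │  └─ C
            │     │     └─ A
            │     │        └─ A
            │     │           └─ T *
            │     └─ T
            │        └─ T
            │           └─ G
            │              └─ A
            │                 └─ C *
            └─ T
               └─ C
                  └─ C
                     └─ T
                        └─ C *
Counting every labelled node above: 37.

37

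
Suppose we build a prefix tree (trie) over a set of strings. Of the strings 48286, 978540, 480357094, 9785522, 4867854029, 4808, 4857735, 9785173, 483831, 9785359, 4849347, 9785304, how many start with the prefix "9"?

Filter for entries beginning with "9":
Matches: "9785173", "9785304", "9785359", "978540", "9785522"
Count: 5

5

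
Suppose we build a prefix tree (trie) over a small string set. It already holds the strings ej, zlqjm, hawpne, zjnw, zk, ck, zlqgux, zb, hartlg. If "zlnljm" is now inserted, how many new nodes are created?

Walking "zlnljm" from the root, the first 2 characters ("zl") follow existing edges; "n" is the first miss.
Each of the 4 remaining characters creates one node.

4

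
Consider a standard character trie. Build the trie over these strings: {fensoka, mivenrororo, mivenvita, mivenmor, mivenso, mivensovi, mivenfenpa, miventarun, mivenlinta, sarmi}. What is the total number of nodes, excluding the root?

49

Trace insertions, counting only characters that open a new branch:
  "fensoka" → 7 new (f, e, n, s, o, k, a)
  "mivenrororo" → 11 new (m, i, v, e, n, r, o, r, o, r, o)
  "mivenvita" → prefix "miven" already present; 4 new (v, i, t, a)
  "mivenmor" → prefix "miven" already present; 3 new (m, o, r)
  "mivenso" → prefix "miven" already present; 2 new (s, o)
  "mivensovi" → prefix "mivenso" already present; 2 new (v, i)
  "mivenfenpa" → prefix "miven" already present; 5 new (f, e, n, p, a)
  "miventarun" → prefix "miven" already present; 5 new (t, a, r, u, n)
  "mivenlinta" → prefix "miven" already present; 5 new (l, i, n, t, a)
  "sarmi" → 5 new (s, a, r, m, i)
Total nodes = 7 + 11 + 4 + 3 + 2 + 2 + 5 + 5 + 5 + 5 = 49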